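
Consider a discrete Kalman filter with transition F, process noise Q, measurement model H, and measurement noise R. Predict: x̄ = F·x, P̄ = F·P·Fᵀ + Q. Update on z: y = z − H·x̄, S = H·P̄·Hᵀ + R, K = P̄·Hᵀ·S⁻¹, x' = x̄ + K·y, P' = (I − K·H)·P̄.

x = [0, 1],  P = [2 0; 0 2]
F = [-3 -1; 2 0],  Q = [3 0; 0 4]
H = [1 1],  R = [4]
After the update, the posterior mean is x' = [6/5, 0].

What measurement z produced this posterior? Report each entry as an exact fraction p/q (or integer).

x̄ = F·x = [-1, 0]
P̄ = F·P·Fᵀ + Q = [23 -12; -12 12]
S = H·P̄·Hᵀ + R = [15]
K = P̄·Hᵀ·S⁻¹ = [11/15; 0]
x' − x̄ = [11/5, 0] = K·y
y = (KᵀK)⁻¹·Kᵀ·(x' − x̄) = [3]
z = y + H·x̄ = [3] + [-1] = [2]

z = [2]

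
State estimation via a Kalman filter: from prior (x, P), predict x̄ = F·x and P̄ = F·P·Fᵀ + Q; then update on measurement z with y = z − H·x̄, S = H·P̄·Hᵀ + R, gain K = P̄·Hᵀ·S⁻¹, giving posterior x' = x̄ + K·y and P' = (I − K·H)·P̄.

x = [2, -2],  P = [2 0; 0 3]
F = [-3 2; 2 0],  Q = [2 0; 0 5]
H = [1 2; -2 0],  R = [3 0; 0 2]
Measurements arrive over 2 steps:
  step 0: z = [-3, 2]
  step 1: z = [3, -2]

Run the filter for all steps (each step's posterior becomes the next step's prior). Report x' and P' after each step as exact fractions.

step 0: x' = [-2766/2407, -66/83], P' = [1184/2407 -20/83; -20/83 67/83]
step 1: x' = [1758756/1636327, 1005162/1636327], P' = [784758/1636327 -375348/1636327; -375348/1636327 1265079/1636327]

step 0: x̄ = F·x = [-10, 4]
step 0: P̄ = F·P·Fᵀ + Q = [32 -12; -12 13]
step 0: y = z − H·x̄ = [-1, -18]
step 0: S = H·P̄·Hᵀ + R = [39 -16; -16 130]
step 0: K = P̄·Hᵀ·S⁻¹ = [8/2407 -1184/2407; 38/83 20/83]
step 0: x' = x̄ + K·y = [-2766/2407, -66/83]
step 0: P' = (I − K·H)·P̄ = [1184/2407 -20/83; -20/83 67/83]
step 1: x̄ = F·x = [4470/2407, -5532/2407]
step 1: P̄ = F·P·Fᵀ + Q = [30202/2407 -9424/2407; -9424/2407 16771/2407]
step 1: y = z − H·x̄ = [13815/2407, 4126/2407]
step 1: S = H·P̄·Hᵀ + R = [66811/2407 -22708/2407; -22708/2407 125622/2407]
step 1: K = P̄·Hᵀ·S⁻¹ = [1622/233761 -784758/1636327; 102610/233761 375348/1636327]
step 1: x' = x̄ + K·y = [1758756/1636327, 1005162/1636327]
step 1: P' = (I − K·H)·P̄ = [784758/1636327 -375348/1636327; -375348/1636327 1265079/1636327]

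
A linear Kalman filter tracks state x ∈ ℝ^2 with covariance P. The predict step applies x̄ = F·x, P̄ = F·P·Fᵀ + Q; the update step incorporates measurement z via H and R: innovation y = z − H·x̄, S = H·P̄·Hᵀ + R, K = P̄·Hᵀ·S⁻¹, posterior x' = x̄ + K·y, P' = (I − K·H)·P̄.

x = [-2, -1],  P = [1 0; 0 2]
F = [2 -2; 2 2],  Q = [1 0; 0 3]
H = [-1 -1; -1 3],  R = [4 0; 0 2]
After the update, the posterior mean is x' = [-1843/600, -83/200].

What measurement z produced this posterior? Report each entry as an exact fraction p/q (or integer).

x̄ = F·x = [-2, -6]
P̄ = F·P·Fᵀ + Q = [13 -4; -4 15]
S = H·P̄·Hᵀ + R = [24 -24; -24 174]
K = P̄·Hᵀ·S⁻¹ = [-361/600 -17/75; -41/200 19/75]
x' − x̄ = [-643/600, 1117/200] = K·y
y = (KᵀK)⁻¹·Kᵀ·(x' − x̄) = [-5, 18]
z = y + H·x̄ = [-5, 18] + [8, -16] = [3, 2]

z = [3, 2]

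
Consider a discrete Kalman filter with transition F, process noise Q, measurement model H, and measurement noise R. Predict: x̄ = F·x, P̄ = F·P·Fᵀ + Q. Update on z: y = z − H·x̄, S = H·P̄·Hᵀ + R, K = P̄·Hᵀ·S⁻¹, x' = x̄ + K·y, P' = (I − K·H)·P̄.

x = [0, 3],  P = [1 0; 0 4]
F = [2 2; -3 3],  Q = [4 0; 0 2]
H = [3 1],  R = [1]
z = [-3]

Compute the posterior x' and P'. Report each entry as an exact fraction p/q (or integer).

x' = [-39/31, 53/62]
P' = [69/31 -399/62; -399/62 7283/372]

x̄ = F·x = [6, 9]
P̄ = F·P·Fᵀ + Q = [24 18; 18 47]
y = z − H·x̄ = [-30]
S = H·P̄·Hᵀ + R = [372]
K = P̄·Hᵀ·S⁻¹ = [15/62; 101/372]
x' = x̄ + K·y = [-39/31, 53/62]
P' = (I − K·H)·P̄ = [69/31 -399/62; -399/62 7283/372]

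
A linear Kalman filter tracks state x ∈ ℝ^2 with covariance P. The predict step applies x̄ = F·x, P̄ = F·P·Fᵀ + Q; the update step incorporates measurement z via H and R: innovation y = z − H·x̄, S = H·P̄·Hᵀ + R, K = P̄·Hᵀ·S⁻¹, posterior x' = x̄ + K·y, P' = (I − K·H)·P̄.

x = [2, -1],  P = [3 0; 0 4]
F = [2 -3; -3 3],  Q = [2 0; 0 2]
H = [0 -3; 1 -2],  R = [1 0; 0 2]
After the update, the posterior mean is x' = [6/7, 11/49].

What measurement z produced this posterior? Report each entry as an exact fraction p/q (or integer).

x̄ = F·x = [7, -9]
P̄ = F·P·Fᵀ + Q = [50 -54; -54 65]
S = H·P̄·Hᵀ + R = [586 552; 552 528]
K = P̄·Hᵀ·S⁻¹ = [-5/14 113/168; -29/98 -23/588]
x' − x̄ = [-43/7, 452/49] = K·y
y = (KᵀK)⁻¹·Kᵀ·(x' − x̄) = [-28, -24]
z = y + H·x̄ = [-28, -24] + [27, 25] = [-1, 1]

z = [-1, 1]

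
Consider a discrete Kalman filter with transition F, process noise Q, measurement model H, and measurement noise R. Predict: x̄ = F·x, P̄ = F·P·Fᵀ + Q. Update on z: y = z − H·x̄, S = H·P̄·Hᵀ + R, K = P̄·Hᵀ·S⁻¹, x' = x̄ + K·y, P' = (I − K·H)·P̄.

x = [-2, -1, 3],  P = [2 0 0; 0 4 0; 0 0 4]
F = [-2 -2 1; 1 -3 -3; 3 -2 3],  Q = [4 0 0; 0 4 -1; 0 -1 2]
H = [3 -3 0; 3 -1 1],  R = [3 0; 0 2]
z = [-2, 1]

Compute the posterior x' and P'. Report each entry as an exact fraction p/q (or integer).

x' = [129927/60391, 167754/60391, -157052/60391]
P' = [475168/60391 480280/60391 -910120/60391; 480280/60391 505355/60391 -900711/60391; -910120/60391 -900711/60391 1878761/60391]

x̄ = F·x = [9, -8, 5]
P̄ = F·P·Fᵀ + Q = [32 8 16; 8 78 -7; 16 -7 72]
y = z − H·x̄ = [-53, -39]
S = H·P̄·Hᵀ + R = [849 495; 495 502]
K = P̄·Hᵀ·S⁻¹ = [-5112/60391 17552/60391; -25075/60391 17387/60391; -9409/60391 24556/60391]
x' = x̄ + K·y = [129927/60391, 167754/60391, -157052/60391]
P' = (I − K·H)·P̄ = [475168/60391 480280/60391 -910120/60391; 480280/60391 505355/60391 -900711/60391; -910120/60391 -900711/60391 1878761/60391]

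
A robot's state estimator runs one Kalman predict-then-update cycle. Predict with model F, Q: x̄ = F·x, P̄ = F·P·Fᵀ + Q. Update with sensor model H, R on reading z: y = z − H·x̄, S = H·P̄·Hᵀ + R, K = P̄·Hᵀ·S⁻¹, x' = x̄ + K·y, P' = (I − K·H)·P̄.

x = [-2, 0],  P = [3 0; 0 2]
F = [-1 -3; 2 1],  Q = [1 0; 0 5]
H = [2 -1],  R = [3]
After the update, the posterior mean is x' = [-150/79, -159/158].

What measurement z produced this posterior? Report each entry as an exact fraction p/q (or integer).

z = [-3]

x̄ = F·x = [2, -4]
P̄ = F·P·Fᵀ + Q = [22 -12; -12 19]
S = H·P̄·Hᵀ + R = [158]
K = P̄·Hᵀ·S⁻¹ = [28/79; -43/158]
x' − x̄ = [-308/79, 473/158] = K·y
y = (KᵀK)⁻¹·Kᵀ·(x' − x̄) = [-11]
z = y + H·x̄ = [-11] + [8] = [-3]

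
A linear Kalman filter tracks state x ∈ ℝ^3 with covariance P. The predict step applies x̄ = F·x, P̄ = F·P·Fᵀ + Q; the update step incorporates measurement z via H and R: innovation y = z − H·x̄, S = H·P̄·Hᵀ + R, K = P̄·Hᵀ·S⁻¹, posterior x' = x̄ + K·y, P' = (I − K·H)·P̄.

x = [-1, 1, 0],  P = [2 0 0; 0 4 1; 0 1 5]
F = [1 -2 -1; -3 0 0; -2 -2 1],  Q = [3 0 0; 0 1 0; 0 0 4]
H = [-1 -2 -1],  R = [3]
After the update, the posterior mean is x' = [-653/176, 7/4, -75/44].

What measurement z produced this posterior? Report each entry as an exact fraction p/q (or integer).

x̄ = F·x = [-3, 3, 0]
P̄ = F·P·Fᵀ + Q = [30 -6 7; -6 19 12; 7 12 29]
S = H·P̄·Hᵀ + R = [176]
K = P̄·Hᵀ·S⁻¹ = [-25/176; -1/4; -15/44]
x' − x̄ = [-125/176, -5/4, -75/44] = K·y
y = (KᵀK)⁻¹·Kᵀ·(x' − x̄) = [5]
z = y + H·x̄ = [5] + [-3] = [2]

z = [2]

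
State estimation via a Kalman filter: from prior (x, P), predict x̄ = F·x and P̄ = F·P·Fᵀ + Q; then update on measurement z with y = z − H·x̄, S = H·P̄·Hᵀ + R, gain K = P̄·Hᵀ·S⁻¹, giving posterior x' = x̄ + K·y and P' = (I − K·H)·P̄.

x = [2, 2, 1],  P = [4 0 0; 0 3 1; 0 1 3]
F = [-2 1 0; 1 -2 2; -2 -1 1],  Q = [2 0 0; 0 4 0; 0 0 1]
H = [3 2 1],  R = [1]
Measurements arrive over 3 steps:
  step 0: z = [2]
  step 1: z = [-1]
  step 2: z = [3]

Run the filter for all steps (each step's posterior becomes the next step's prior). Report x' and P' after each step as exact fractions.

step 0: x̄ = F·x = [-2, 0, -5]
step 0: P̄ = F·P·Fᵀ + Q = [21 -12 14; -12 24 0; 14 0 21]
step 0: y = z − H·x̄ = [13]
step 0: S = H·P̄·Hᵀ + R = [247]
step 0: K = P̄·Hᵀ·S⁻¹ = [53/247; 12/247; 63/247]
step 0: x' = x̄ + K·y = [15/19, 12/19, -32/19]
step 0: P' = (I − K·H)·P̄ = [2378/247 -3600/247 119/247; -3600/247 5784/247 -756/247; 119/247 -756/247 1218/247]
step 1: x̄ = F·x = [-18/19, -73/19, -74/19]
step 1: P̄ = F·P·Fᵀ + Q = [30190/247 -36312/247 2734/247; -36312/247 52298/247 1115/247; 2734/247 1115/247 3397/247]
step 1: y = z − H·x̄ = [255/19]
step 1: S = H·P̄·Hᵀ + R = [69666/247]
step 1: K = P̄·Hᵀ·S⁻¹ = [10340/34833; -1075/23222; 13829/69666]
step 1: x' = x̄ + K·y = [2074/683, -6097/1366, -1681/1366]
step 1: P' = (I − K·H)·P̄ = [3391810/34833 -1661956/11611 -193354/34833; -1661956/11611 4902823/23222 165015/23222; -193354/34833 165015/23222 183863/69666]
step 2: x̄ = F·x = [-14393/1366, 6490/683, -1940/683]
step 2: P̄ = F·P·Fᵀ + Q = [81869225/69666 -45152968/34833 2282412/11611; -45152968/34833 50505682/34833 -2419640/11611; 2282412/11611 -2419640/11611 461046/11611]
step 2: y = z − H·x̄ = [25197/1366]
step 2: S = H·P̄·Hᵀ + R = [84128663/69666]
step 2: K = P̄·Hᵀ·S⁻¹ = [78690275/84128663; -83412920/84128663; 14814012/84128663]
step 2: x' = x̄ + K·y = [565076876/84128663, -739213250/84128663, 34296814/84128663]
step 2: P' = (I − K·H)·P̄ = [9981756675/84128663 -14835530148/84128663 -195519454/84128663; -14835530148/84128663 22108859102/84128663 205459320/84128663; -195519454/84128663 205459320/84128663 190453734/84128663]

step 0: x' = [15/19, 12/19, -32/19], P' = [2378/247 -3600/247 119/247; -3600/247 5784/247 -756/247; 119/247 -756/247 1218/247]
step 1: x' = [2074/683, -6097/1366, -1681/1366], P' = [3391810/34833 -1661956/11611 -193354/34833; -1661956/11611 4902823/23222 165015/23222; -193354/34833 165015/23222 183863/69666]
step 2: x' = [565076876/84128663, -739213250/84128663, 34296814/84128663], P' = [9981756675/84128663 -14835530148/84128663 -195519454/84128663; -14835530148/84128663 22108859102/84128663 205459320/84128663; -195519454/84128663 205459320/84128663 190453734/84128663]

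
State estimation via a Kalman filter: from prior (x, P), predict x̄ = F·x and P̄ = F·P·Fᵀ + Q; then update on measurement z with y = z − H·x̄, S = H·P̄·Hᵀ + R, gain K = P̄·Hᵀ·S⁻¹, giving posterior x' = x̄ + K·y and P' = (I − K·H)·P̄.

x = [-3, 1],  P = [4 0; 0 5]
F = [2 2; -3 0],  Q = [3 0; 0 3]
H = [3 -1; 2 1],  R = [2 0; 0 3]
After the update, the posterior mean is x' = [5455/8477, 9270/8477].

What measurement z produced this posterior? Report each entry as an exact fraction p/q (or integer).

x̄ = F·x = [-4, 9]
P̄ = F·P·Fᵀ + Q = [39 -24; -24 39]
S = H·P̄·Hᵀ + R = [536 171; 171 102]
K = P̄·Hᵀ·S⁻¹ = [1716/8477 1611/8477; -3261/8477 4719/8477]
x' − x̄ = [39363/8477, -67023/8477] = K·y
y = (KᵀK)⁻¹·Kᵀ·(x' − x̄) = [22, 1]
z = y + H·x̄ = [22, 1] + [-21, 1] = [1, 2]

z = [1, 2]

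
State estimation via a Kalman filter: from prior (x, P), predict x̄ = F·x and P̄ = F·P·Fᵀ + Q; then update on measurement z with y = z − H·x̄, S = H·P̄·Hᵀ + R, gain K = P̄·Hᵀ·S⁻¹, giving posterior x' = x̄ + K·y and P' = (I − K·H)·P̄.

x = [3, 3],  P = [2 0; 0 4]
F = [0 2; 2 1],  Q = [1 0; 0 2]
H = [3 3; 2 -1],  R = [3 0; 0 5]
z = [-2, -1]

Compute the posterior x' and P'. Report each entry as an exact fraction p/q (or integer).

x̄ = F·x = [6, 9]
P̄ = F·P·Fᵀ + Q = [17 8; 8 14]
y = z − H·x̄ = [-47, -4]
S = H·P̄·Hᵀ + R = [426 84; 84 55]
K = P̄·Hᵀ·S⁻¹ = [647/5458 796/2729; 577/2729 -782/2729]
x' = x̄ + K·y = [-4029/5458, 570/2729]
P' = (I − K·H)·P̄ = [2869/5458 -1111/2729; -1111/2729 1688/2729]

x' = [-4029/5458, 570/2729]
P' = [2869/5458 -1111/2729; -1111/2729 1688/2729]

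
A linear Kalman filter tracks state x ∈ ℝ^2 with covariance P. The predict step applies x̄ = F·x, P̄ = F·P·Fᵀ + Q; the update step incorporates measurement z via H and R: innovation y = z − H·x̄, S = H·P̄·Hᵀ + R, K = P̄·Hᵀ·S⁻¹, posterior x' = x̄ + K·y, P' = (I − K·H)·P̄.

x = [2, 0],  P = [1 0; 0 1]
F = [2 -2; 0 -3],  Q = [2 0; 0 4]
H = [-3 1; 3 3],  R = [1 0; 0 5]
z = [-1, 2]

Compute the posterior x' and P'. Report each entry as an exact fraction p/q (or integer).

x̄ = F·x = [4, 0]
P̄ = F·P·Fᵀ + Q = [10 6; 6 13]
y = z − H·x̄ = [11, -10]
S = H·P̄·Hᵀ + R = [68 -87; -87 320]
K = P̄·Hᵀ·S⁻¹ = [-3504/14191 1176/14191; 3359/14191 3441/14191]
x' = x̄ + K·y = [6460/14191, 2539/14191]
P' = (I − K·H)·P̄ = [1366/14191 594/14191; 594/14191 5141/14191]

x' = [6460/14191, 2539/14191]
P' = [1366/14191 594/14191; 594/14191 5141/14191]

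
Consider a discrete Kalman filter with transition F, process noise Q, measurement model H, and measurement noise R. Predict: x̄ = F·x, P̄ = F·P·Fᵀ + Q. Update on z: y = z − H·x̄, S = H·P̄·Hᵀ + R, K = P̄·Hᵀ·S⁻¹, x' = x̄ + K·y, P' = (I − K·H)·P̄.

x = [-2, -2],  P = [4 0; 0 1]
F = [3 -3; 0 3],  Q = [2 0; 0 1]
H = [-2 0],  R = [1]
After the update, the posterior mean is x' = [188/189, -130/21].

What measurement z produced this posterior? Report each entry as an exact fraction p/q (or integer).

x̄ = F·x = [0, -6]
P̄ = F·P·Fᵀ + Q = [47 -9; -9 10]
S = H·P̄·Hᵀ + R = [189]
K = P̄·Hᵀ·S⁻¹ = [-94/189; 2/21]
x' − x̄ = [188/189, -4/21] = K·y
y = (KᵀK)⁻¹·Kᵀ·(x' − x̄) = [-2]
z = y + H·x̄ = [-2] + [0] = [-2]

z = [-2]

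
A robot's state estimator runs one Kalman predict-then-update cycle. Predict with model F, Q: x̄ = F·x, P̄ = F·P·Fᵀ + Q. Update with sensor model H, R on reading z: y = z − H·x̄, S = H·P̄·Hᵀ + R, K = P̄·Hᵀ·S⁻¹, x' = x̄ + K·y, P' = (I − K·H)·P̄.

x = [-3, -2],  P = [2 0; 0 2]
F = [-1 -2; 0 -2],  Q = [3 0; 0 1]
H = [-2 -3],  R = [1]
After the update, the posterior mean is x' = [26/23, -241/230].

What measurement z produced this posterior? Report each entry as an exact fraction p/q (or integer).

x̄ = F·x = [7, 4]
P̄ = F·P·Fᵀ + Q = [13 8; 8 9]
S = H·P̄·Hᵀ + R = [230]
K = P̄·Hᵀ·S⁻¹ = [-5/23; -43/230]
x' − x̄ = [-135/23, -1161/230] = K·y
y = (KᵀK)⁻¹·Kᵀ·(x' − x̄) = [27]
z = y + H·x̄ = [27] + [-26] = [1]

z = [1]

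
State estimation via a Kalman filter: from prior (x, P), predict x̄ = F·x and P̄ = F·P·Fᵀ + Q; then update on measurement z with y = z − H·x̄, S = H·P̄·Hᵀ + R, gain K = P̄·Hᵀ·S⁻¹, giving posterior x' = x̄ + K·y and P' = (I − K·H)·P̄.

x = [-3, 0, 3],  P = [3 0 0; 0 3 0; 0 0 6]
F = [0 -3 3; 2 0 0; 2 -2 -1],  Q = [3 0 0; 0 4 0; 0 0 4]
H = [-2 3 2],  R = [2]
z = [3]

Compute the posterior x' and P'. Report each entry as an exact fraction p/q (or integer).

x' = [-453/127, -78/127, -155/127]
P' = [5964/127 2016/127 2912/127; 2016/127 1168/127 276/127; 2912/127 276/127 7546/381]

x̄ = F·x = [9, -6, -9]
P̄ = F·P·Fᵀ + Q = [84 0 0; 0 16 12; 0 12 34]
y = z − H·x̄ = [57]
S = H·P̄·Hᵀ + R = [762]
K = P̄·Hᵀ·S⁻¹ = [-28/127; 12/127; 52/381]
x' = x̄ + K·y = [-453/127, -78/127, -155/127]
P' = (I − K·H)·P̄ = [5964/127 2016/127 2912/127; 2016/127 1168/127 276/127; 2912/127 276/127 7546/381]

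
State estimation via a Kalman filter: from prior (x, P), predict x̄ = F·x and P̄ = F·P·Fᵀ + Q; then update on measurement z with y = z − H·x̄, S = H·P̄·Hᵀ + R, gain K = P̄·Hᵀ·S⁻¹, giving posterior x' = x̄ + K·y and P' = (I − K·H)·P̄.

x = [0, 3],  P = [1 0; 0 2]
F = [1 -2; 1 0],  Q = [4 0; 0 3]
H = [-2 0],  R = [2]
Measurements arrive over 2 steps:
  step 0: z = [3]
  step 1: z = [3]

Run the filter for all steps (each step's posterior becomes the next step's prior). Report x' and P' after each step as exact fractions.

step 0: x̄ = F·x = [-6, 0]
step 0: P̄ = F·P·Fᵀ + Q = [13 1; 1 4]
step 0: y = z − H·x̄ = [-9]
step 0: S = H·P̄·Hᵀ + R = [54]
step 0: K = P̄·Hᵀ·S⁻¹ = [-13/27; -1/27]
step 0: x' = x̄ + K·y = [-5/3, 1/3]
step 0: P' = (I − K·H)·P̄ = [13/27 1/27; 1/27 106/27]
step 1: x̄ = F·x = [-7/3, -5/3]
step 1: P̄ = F·P·Fᵀ + Q = [541/27 11/27; 11/27 94/27]
step 1: y = z − H·x̄ = [-5/3]
step 1: S = H·P̄·Hᵀ + R = [2218/27]
step 1: K = P̄·Hᵀ·S⁻¹ = [-541/1109; -11/1109]
step 1: x' = x̄ + K·y = [-1686/1109, -1830/1109]
step 1: P' = (I − K·H)·P̄ = [541/1109 11/1109; 11/1109 3852/1109]

step 0: x' = [-5/3, 1/3], P' = [13/27 1/27; 1/27 106/27]
step 1: x' = [-1686/1109, -1830/1109], P' = [541/1109 11/1109; 11/1109 3852/1109]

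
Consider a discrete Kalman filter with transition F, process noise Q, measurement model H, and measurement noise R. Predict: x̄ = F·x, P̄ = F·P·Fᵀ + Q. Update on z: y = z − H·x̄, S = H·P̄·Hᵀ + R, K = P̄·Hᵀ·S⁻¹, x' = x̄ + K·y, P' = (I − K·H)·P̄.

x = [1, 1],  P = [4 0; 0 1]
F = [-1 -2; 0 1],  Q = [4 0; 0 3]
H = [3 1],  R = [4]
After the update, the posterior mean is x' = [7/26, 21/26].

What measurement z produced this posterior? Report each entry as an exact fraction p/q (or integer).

z = [2]

x̄ = F·x = [-3, 1]
P̄ = F·P·Fᵀ + Q = [12 -2; -2 4]
S = H·P̄·Hᵀ + R = [104]
K = P̄·Hᵀ·S⁻¹ = [17/52; -1/52]
x' − x̄ = [85/26, -5/26] = K·y
y = (KᵀK)⁻¹·Kᵀ·(x' − x̄) = [10]
z = y + H·x̄ = [10] + [-8] = [2]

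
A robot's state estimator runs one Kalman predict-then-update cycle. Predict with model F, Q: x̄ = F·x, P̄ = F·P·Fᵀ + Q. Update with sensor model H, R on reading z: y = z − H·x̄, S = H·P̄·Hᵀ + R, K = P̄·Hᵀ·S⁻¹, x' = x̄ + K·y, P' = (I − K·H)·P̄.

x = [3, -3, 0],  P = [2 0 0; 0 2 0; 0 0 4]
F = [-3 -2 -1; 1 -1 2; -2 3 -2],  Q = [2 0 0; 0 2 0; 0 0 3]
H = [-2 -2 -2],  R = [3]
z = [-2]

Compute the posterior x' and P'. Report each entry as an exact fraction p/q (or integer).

x' = [207/35, 46/25, -1221/175]
P' = [80/7 -2/5 -368/35; -2/5 438/25 -434/25; -368/35 -434/25 4959/175]

x̄ = F·x = [-3, 6, -15]
P̄ = F·P·Fᵀ + Q = [32 -10 8; -10 22 -26; 8 -26 45]
y = z − H·x̄ = [-26]
S = H·P̄·Hᵀ + R = [175]
K = P̄·Hᵀ·S⁻¹ = [-12/35; 4/25; -54/175]
x' = x̄ + K·y = [207/35, 46/25, -1221/175]
P' = (I − K·H)·P̄ = [80/7 -2/5 -368/35; -2/5 438/25 -434/25; -368/35 -434/25 4959/175]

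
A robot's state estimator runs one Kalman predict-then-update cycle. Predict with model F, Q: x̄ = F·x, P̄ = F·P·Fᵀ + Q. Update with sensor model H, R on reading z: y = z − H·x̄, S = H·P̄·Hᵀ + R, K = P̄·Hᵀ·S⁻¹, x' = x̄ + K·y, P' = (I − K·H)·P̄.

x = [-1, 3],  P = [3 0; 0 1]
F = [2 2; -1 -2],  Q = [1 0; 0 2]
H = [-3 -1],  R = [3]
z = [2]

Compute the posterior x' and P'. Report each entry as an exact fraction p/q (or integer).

x̄ = F·x = [4, -5]
P̄ = F·P·Fᵀ + Q = [17 -10; -10 9]
y = z − H·x̄ = [9]
S = H·P̄·Hᵀ + R = [105]
K = P̄·Hᵀ·S⁻¹ = [-41/105; 1/5]
x' = x̄ + K·y = [17/35, -16/5]
P' = (I − K·H)·P̄ = [104/105 -9/5; -9/5 24/5]

x' = [17/35, -16/5]
P' = [104/105 -9/5; -9/5 24/5]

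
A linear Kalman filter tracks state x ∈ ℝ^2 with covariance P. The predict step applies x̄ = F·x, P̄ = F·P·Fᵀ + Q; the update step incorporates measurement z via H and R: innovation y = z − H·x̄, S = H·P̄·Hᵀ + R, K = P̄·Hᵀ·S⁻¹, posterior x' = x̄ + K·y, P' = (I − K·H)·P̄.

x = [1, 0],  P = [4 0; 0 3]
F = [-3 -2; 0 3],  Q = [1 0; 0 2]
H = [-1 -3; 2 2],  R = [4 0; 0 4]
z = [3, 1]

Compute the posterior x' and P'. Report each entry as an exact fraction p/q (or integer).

x̄ = F·x = [-3, 0]
P̄ = F·P·Fᵀ + Q = [49 -18; -18 29]
y = z − H·x̄ = [0, 7]
S = H·P̄·Hᵀ + R = [206 -128; -128 172]
K = P̄·Hᵀ·S⁻¹ = [2199/4762 3353/4762; -2263/4762 -1075/4762]
x' = x̄ + K·y = [9185/4762, -7525/4762]
P' = (I − K·H)·P̄ = [14457/4762 -7751/4762; -7751/4762 5601/4762]

x' = [9185/4762, -7525/4762]
P' = [14457/4762 -7751/4762; -7751/4762 5601/4762]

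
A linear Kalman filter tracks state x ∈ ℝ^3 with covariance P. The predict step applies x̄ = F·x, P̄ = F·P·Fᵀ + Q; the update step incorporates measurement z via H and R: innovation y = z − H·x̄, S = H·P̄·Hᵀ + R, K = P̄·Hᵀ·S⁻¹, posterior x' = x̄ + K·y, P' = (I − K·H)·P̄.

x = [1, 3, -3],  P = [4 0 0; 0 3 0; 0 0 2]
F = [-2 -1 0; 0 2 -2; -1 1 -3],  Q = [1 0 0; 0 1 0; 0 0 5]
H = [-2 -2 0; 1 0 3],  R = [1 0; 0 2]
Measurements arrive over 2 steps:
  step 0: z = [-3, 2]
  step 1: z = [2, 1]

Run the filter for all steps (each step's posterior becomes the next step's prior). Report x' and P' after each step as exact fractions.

step 0: x̄ = F·x = [-5, 12, 11]
step 0: P̄ = F·P·Fᵀ + Q = [20 -6 5; -6 21 18; 5 18 30]
step 0: y = z − H·x̄ = [11, -26]
step 0: S = H·P̄·Hᵀ + R = [117 -166; -166 322]
step 0: K = P̄·Hᵀ·S⁻¹ = [-1603/5059 -553/10118; -846/5059 318/5059; 479/5059 3479/10118]
step 0: x' = x̄ + K·y = [-35739/5059, 43134/5059, 15691/5059]
step 0: P' = (I − K·H)·P̄ = [131947/10118 -65172/5059 -44351/10118; -65172/5059 65595/5059 21936/5059; -44351/10118 21936/5059 17103/10118]
step 1: x̄ = F·x = [28344/5059, 54886/5059, 31800/5059]
step 1: P̄ = F·P·Fᵀ + Q = [73860/5059 84668/5059 64279/5059; 84668/5059 126157/5059 93004/5059; 64279/5059 93004/5059 99502/5059]
step 1: y = z − H·x̄ = [176578/5059, -118685/5059]
step 1: S = H·P̄·Hᵀ + R = [1482471/5059 -1260754/5059; -1260754/5059 1365170/5059]
step 1: K = P̄·Hᵀ·S⁻¹ = [-9546949/42925903 -861643/85851806; -11574710/42925903 746010/42925903; 2762065/42925903 27916169/85851806]
step 1: x' = x̄ + K·y = [-165233175/85851806, 44208692/42925903, 77544325/85851806]
step 1: P' = (I − K·H)·P̄ = [102189577/85851806 -46321314/42925903 -34637621/85851806; -46321314/42925903 52108669/42925903 15937778/42925903; -34637621/85851806 15937778/42925903 30156653/85851806]

step 0: x' = [-35739/5059, 43134/5059, 15691/5059], P' = [131947/10118 -65172/5059 -44351/10118; -65172/5059 65595/5059 21936/5059; -44351/10118 21936/5059 17103/10118]
step 1: x' = [-165233175/85851806, 44208692/42925903, 77544325/85851806], P' = [102189577/85851806 -46321314/42925903 -34637621/85851806; -46321314/42925903 52108669/42925903 15937778/42925903; -34637621/85851806 15937778/42925903 30156653/85851806]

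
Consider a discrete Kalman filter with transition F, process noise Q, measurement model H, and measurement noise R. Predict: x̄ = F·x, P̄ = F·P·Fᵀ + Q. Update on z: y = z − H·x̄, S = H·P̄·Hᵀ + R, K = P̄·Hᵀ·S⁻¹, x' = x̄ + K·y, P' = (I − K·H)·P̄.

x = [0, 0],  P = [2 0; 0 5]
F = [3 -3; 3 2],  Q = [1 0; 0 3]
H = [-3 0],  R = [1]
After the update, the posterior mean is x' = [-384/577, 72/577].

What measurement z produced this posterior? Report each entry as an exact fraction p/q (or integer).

z = [2]

x̄ = F·x = [0, 0]
P̄ = F·P·Fᵀ + Q = [64 -12; -12 41]
S = H·P̄·Hᵀ + R = [577]
K = P̄·Hᵀ·S⁻¹ = [-192/577; 36/577]
x' − x̄ = [-384/577, 72/577] = K·y
y = (KᵀK)⁻¹·Kᵀ·(x' − x̄) = [2]
z = y + H·x̄ = [2] + [0] = [2]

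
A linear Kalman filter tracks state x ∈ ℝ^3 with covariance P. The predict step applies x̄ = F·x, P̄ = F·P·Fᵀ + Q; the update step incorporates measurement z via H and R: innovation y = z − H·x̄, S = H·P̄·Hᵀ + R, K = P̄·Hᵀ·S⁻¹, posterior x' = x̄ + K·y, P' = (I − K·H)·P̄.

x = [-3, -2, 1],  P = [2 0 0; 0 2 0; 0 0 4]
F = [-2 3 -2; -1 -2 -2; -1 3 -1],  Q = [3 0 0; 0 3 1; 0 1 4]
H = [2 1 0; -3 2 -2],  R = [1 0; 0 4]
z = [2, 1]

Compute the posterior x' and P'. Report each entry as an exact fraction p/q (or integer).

x' = [34691/58147, 100321/116294, -72387/116294]
P' = [23160/58147 -30598/58147 -53576/58147; -30598/58147 174889/116294 220279/116294; -53576/58147 220279/116294 414643/116294]

x̄ = F·x = [-2, 5, -4]
P̄ = F·P·Fᵀ + Q = [45 8 30; 8 29 -1; 30 -1 28]
y = z − H·x̄ = [1, -23]
S = H·P̄·Hᵀ + R = [242 -322; -322 909]
K = P̄·Hᵀ·S⁻¹ = [15722/58147 -5881/58147; 52497/116294 11601/58147; 5975/116294 -8409/58147]
x' = x̄ + K·y = [34691/58147, 100321/116294, -72387/116294]
P' = (I − K·H)·P̄ = [23160/58147 -30598/58147 -53576/58147; -30598/58147 174889/116294 220279/116294; -53576/58147 220279/116294 414643/116294]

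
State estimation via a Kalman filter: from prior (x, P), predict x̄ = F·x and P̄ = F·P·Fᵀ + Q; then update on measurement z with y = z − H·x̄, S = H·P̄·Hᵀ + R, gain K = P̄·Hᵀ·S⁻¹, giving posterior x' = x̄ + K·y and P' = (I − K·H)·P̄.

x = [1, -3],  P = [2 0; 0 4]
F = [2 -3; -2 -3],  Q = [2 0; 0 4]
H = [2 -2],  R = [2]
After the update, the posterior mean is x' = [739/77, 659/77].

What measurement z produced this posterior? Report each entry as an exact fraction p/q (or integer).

x̄ = F·x = [11, 7]
P̄ = F·P·Fᵀ + Q = [46 28; 28 48]
S = H·P̄·Hᵀ + R = [154]
K = P̄·Hᵀ·S⁻¹ = [18/77; -20/77]
x' − x̄ = [-108/77, 120/77] = K·y
y = (KᵀK)⁻¹·Kᵀ·(x' − x̄) = [-6]
z = y + H·x̄ = [-6] + [8] = [2]

z = [2]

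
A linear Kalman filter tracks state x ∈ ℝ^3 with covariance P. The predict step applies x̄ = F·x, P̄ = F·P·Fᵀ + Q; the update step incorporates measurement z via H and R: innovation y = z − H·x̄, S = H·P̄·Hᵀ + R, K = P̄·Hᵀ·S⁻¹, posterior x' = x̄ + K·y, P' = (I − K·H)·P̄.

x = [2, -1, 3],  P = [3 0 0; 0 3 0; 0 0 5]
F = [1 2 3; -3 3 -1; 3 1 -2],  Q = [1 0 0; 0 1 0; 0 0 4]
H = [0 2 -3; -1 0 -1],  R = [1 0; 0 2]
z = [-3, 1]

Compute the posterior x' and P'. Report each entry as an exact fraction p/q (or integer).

x̄ = F·x = [9, -12, -1]
P̄ = F·P·Fᵀ + Q = [61 -6 -15; -6 60 -8; -15 -8 54]
y = z − H·x̄ = [18, 9]
S = H·P̄·Hᵀ + R = [823 145; 145 87]
K = P̄·Hᵀ·S⁻¹ = [329/1744 -42643/50576; 181/872 -4679/25288; -339/1744 -6287/50576]
x' = x̄ + K·y = [243135/50576, -251085/25288, -284117/50576]
P' = (I − K·H)·P̄ = [808705/50576 -540179/25288 -723419/50576; -540179/25288 413465/12644 549537/25288; -723419/50576 549537/25288 735993/50576]

x' = [243135/50576, -251085/25288, -284117/50576]
P' = [808705/50576 -540179/25288 -723419/50576; -540179/25288 413465/12644 549537/25288; -723419/50576 549537/25288 735993/50576]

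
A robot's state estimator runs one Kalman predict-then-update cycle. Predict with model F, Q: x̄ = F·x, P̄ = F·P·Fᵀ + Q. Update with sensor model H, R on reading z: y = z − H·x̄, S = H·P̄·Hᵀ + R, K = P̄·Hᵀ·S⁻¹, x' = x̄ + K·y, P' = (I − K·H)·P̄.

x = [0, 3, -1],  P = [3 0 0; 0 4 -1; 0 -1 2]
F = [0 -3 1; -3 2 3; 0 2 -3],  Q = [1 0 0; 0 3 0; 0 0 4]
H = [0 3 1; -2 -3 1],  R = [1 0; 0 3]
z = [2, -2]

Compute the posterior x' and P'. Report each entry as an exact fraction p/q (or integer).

x' = [-210058/304815, 268469/304815, -177917/304815]
P' = [851747/304815 -262681/304815 706453/304815; -262681/304815 114248/304815 -264734/304815; 706453/304815 -264734/304815 864242/304815]

x̄ = F·x = [-10, 3, 9]
P̄ = F·P·Fᵀ + Q = [45 -11 -41; -11 52 -2; -41 -2 50]
y = z − H·x̄ = [-16, -22]
S = H·P̄·Hᵀ + R = [507 -270; -270 745]
K = P̄·Hᵀ·S⁻¹ = [-16318/60963 -23222/101605; 15602/60963 -9124/101605; 14008/60963 27282/101605]
x' = x̄ + K·y = [-210058/304815, 268469/304815, -177917/304815]
P' = (I − K·H)·P̄ = [851747/304815 -262681/304815 706453/304815; -262681/304815 114248/304815 -264734/304815; 706453/304815 -264734/304815 864242/304815]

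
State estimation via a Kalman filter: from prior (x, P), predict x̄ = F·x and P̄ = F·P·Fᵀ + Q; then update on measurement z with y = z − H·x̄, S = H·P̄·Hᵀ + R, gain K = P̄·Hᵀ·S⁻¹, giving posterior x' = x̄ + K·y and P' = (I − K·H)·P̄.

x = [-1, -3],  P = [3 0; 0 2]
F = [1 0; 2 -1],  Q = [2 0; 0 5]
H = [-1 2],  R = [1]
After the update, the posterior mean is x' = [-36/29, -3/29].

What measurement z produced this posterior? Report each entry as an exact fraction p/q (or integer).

x̄ = F·x = [-1, 1]
P̄ = F·P·Fᵀ + Q = [5 6; 6 19]
S = H·P̄·Hᵀ + R = [58]
K = P̄·Hᵀ·S⁻¹ = [7/58; 16/29]
x' − x̄ = [-7/29, -32/29] = K·y
y = (KᵀK)⁻¹·Kᵀ·(x' − x̄) = [-2]
z = y + H·x̄ = [-2] + [3] = [1]

z = [1]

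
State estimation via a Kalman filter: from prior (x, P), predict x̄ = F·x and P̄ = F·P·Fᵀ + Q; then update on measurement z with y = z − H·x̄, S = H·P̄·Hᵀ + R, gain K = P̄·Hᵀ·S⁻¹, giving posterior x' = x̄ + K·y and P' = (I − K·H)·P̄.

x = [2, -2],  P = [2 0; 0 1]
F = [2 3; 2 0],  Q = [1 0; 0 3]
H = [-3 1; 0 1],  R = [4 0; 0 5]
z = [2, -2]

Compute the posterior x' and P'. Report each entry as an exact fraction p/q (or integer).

x' = [-1338/1895, 120/379]
P' = [1566/1895 434/379; 434/379 1250/379]

x̄ = F·x = [-2, 4]
P̄ = F·P·Fᵀ + Q = [18 8; 8 11]
y = z − H·x̄ = [-8, -6]
S = H·P̄·Hᵀ + R = [129 -13; -13 16]
K = P̄·Hᵀ·S⁻¹ = [-632/1895 434/1895; -13/379 250/379]
x' = x̄ + K·y = [-1338/1895, 120/379]
P' = (I − K·H)·P̄ = [1566/1895 434/379; 434/379 1250/379]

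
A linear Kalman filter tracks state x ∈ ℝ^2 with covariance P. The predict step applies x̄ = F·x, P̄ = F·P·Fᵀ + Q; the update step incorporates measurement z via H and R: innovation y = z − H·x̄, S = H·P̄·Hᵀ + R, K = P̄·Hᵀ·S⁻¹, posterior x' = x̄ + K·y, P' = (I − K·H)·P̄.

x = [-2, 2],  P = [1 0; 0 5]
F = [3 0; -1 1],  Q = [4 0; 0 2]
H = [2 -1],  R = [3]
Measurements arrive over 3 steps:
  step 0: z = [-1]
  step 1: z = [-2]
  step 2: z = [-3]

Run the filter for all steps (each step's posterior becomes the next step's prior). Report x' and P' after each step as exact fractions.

step 0: x' = [-1/5, 6/5], P' = [134/75 181/75; 181/75 404/75]
step 1: x' = [-1884/6011, 8389/6011], P' = [10799/6011 12985/6011; 12985/6011 26102/6011]
step 2: x' = [-165380/249847, 424097/249847], P' = [409743/249847 465618/249847; 465618/249847 1891983/499694]

step 0: x̄ = F·x = [-6, 4]
step 0: P̄ = F·P·Fᵀ + Q = [13 -3; -3 8]
step 0: y = z − H·x̄ = [15]
step 0: S = H·P̄·Hᵀ + R = [75]
step 0: K = P̄·Hᵀ·S⁻¹ = [29/75; -14/75]
step 0: x' = x̄ + K·y = [-1/5, 6/5]
step 0: P' = (I − K·H)·P̄ = [134/75 181/75; 181/75 404/75]
step 1: x̄ = F·x = [-3/5, 7/5]
step 1: P̄ = F·P·Fᵀ + Q = [502/25 47/25; 47/25 326/75]
step 1: y = z − H·x̄ = [3/5]
step 1: S = H·P̄·Hᵀ + R = [6011/75]
step 1: K = P̄·Hᵀ·S⁻¹ = [2871/6011; -44/6011]
step 1: x' = x̄ + K·y = [-1884/6011, 8389/6011]
step 1: P' = (I − K·H)·P̄ = [10799/6011 12985/6011; 12985/6011 26102/6011]
step 2: x̄ = F·x = [-5652/6011, 10273/6011]
step 2: P̄ = F·P·Fᵀ + Q = [121235/6011 6558/6011; 6558/6011 22953/6011]
step 2: y = z − H·x̄ = [3544/6011]
step 2: S = H·P̄·Hᵀ + R = [499694/6011]
step 2: K = P̄·Hᵀ·S⁻¹ = [117956/249847; -9837/499694]
step 2: x' = x̄ + K·y = [-165380/249847, 424097/249847]
step 2: P' = (I − K·H)·P̄ = [409743/249847 465618/249847; 465618/249847 1891983/499694]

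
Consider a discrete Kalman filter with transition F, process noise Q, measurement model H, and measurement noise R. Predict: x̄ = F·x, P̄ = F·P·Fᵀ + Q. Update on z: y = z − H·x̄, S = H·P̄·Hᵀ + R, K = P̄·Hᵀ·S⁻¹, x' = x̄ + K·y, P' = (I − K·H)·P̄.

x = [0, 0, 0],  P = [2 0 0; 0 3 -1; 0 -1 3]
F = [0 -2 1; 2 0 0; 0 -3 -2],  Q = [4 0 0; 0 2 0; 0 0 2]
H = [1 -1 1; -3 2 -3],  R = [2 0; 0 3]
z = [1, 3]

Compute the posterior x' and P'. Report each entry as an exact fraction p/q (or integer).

x̄ = F·x = [0, 0, 0]
P̄ = F·P·Fᵀ + Q = [23 0 11; 0 10 0; 11 0 29]
y = z − H·x̄ = [1, 3]
S = H·P̄·Hᵀ + R = [86 -242; -242 709]
K = P̄·Hᵀ·S⁻¹ = [-289/1205 -272/1205; -225/241 -70/241; -68/241 -64/241]
x' = x̄ + K·y = [-221/241, -435/241, -260/241]
P' = (I − K·H)·P̄ = [9797/1205 510/241 -1565/241; 510/241 1560/241 600/241; -1565/241 600/241 2029/241]

x' = [-221/241, -435/241, -260/241]
P' = [9797/1205 510/241 -1565/241; 510/241 1560/241 600/241; -1565/241 600/241 2029/241]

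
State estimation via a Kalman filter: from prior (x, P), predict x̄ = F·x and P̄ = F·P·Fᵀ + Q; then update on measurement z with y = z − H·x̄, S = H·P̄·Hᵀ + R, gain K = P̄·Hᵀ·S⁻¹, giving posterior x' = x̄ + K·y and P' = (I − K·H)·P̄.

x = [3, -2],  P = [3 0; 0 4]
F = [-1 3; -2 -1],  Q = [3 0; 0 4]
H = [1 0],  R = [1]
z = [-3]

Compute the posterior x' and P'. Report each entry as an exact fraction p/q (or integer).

x' = [-135/43, -208/43]
P' = [42/43 -6/43; -6/43 824/43]

x̄ = F·x = [-9, -4]
P̄ = F·P·Fᵀ + Q = [42 -6; -6 20]
y = z − H·x̄ = [6]
S = H·P̄·Hᵀ + R = [43]
K = P̄·Hᵀ·S⁻¹ = [42/43; -6/43]
x' = x̄ + K·y = [-135/43, -208/43]
P' = (I − K·H)·P̄ = [42/43 -6/43; -6/43 824/43]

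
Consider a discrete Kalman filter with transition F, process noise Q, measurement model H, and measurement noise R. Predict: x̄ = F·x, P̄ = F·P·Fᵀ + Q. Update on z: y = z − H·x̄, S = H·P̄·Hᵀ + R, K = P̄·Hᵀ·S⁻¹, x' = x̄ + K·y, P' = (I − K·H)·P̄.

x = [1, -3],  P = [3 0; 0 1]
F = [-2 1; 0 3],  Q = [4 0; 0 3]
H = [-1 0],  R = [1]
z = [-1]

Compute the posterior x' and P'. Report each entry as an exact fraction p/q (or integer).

x̄ = F·x = [-5, -9]
P̄ = F·P·Fᵀ + Q = [17 3; 3 12]
y = z − H·x̄ = [-6]
S = H·P̄·Hᵀ + R = [18]
K = P̄·Hᵀ·S⁻¹ = [-17/18; -1/6]
x' = x̄ + K·y = [2/3, -8]
P' = (I − K·H)·P̄ = [17/18 1/6; 1/6 23/2]

x' = [2/3, -8]
P' = [17/18 1/6; 1/6 23/2]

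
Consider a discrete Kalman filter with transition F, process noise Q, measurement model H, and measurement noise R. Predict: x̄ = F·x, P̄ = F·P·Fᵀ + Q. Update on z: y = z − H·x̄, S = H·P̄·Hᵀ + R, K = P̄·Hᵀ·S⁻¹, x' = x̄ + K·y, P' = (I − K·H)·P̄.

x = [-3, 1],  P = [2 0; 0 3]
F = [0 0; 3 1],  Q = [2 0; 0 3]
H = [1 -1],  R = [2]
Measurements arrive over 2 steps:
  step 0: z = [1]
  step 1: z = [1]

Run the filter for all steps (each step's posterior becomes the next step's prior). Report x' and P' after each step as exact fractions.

step 0: x' = [-1/2, -2], P' = [13/7 12/7; 12/7 24/7]
step 1: x' = [-35/262, -166/131], P' = [248/131 234/131; 234/131 468/131]

step 0: x̄ = F·x = [0, -8]
step 0: P̄ = F·P·Fᵀ + Q = [2 0; 0 24]
step 0: y = z − H·x̄ = [-7]
step 0: S = H·P̄·Hᵀ + R = [28]
step 0: K = P̄·Hᵀ·S⁻¹ = [1/14; -6/7]
step 0: x' = x̄ + K·y = [-1/2, -2]
step 0: P' = (I − K·H)·P̄ = [13/7 12/7; 12/7 24/7]
step 1: x̄ = F·x = [0, -7/2]
step 1: P̄ = F·P·Fᵀ + Q = [2 0; 0 234/7]
step 1: y = z − H·x̄ = [-5/2]
step 1: S = H·P̄·Hᵀ + R = [262/7]
step 1: K = P̄·Hᵀ·S⁻¹ = [7/131; -117/131]
step 1: x' = x̄ + K·y = [-35/262, -166/131]
step 1: P' = (I − K·H)·P̄ = [248/131 234/131; 234/131 468/131]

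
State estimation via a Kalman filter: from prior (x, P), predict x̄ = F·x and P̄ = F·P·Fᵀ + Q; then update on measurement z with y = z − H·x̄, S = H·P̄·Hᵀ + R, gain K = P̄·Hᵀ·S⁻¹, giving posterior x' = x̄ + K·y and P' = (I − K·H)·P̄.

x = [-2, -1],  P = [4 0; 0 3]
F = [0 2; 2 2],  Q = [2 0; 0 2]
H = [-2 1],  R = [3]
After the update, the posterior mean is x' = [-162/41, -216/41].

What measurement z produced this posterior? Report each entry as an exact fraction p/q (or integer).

x̄ = F·x = [-2, -6]
P̄ = F·P·Fᵀ + Q = [14 12; 12 30]
S = H·P̄·Hᵀ + R = [41]
K = P̄·Hᵀ·S⁻¹ = [-16/41; 6/41]
x' − x̄ = [-80/41, 30/41] = K·y
y = (KᵀK)⁻¹·Kᵀ·(x' − x̄) = [5]
z = y + H·x̄ = [5] + [-2] = [3]

z = [3]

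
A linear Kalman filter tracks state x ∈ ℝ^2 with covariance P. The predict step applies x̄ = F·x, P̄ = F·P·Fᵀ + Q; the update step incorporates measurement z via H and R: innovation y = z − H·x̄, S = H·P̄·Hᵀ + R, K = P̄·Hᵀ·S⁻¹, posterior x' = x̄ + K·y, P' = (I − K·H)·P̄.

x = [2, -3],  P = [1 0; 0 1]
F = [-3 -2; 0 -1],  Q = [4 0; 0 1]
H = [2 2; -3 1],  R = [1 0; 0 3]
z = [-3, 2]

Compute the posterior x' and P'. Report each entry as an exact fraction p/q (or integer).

x̄ = F·x = [0, 3]
P̄ = F·P·Fᵀ + Q = [17 2; 2 2]
y = z − H·x̄ = [-9, -1]
S = H·P̄·Hᵀ + R = [93 -106; -106 146]
K = P̄·Hᵀ·S⁻¹ = [177/1171 -529/2342; 372/1171 238/1171]
x' = x̄ + K·y = [-2657/2342, -73/1171]
P' = (I − K·H)·P̄ = [441/2342 -132/1171; -132/1171 318/1171]

x' = [-2657/2342, -73/1171]
P' = [441/2342 -132/1171; -132/1171 318/1171]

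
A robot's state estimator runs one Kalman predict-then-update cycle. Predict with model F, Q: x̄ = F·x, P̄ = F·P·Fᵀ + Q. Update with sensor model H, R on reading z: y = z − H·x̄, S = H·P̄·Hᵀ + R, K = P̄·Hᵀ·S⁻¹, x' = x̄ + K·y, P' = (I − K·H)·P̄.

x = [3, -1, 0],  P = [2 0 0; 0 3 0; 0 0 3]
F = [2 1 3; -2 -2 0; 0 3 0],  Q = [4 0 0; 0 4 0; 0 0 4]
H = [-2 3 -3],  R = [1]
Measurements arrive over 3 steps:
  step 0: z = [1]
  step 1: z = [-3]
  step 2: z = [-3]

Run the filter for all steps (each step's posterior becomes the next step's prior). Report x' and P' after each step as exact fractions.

step 0: x̄ = F·x = [5, -4, -3]
step 0: P̄ = F·P·Fᵀ + Q = [42 -14 9; -14 24 -18; 9 -18 31]
step 0: y = z − H·x̄ = [14]
step 0: S = H·P̄·Hᵀ + R = [1264]
step 0: K = P̄·Hᵀ·S⁻¹ = [-153/1264; 77/632; -165/1264]
step 0: x' = x̄ + K·y = [2089/632, -725/316, -3051/632]
step 0: P' = (I − K·H)·P̄ = [29679/1264 2933/632 -13869/1264; 2933/632 1655/316 1329/632; -13869/1264 1329/632 11959/1264]
step 1: x̄ = F·x = [-6425/632, -639/316, -2175/316]
step 1: P̄ = F·P·Fᵀ + Q = [111007/1264 -49943/632 39489/632; -49943/632 49295/316 -18729/316; 39489/632 -18729/316 16159/316]
step 1: y = z − H·x̄ = [-11981/316]
step 1: S = H·P̄·Hᵀ + R = [1574123/316]
step 1: K = P̄·Hᵀ·S⁻¹ = [-379303/3148246; 254015/1574123; -144153/1574123]
step 1: x' = x̄ + K·y = [-8812201/1574123, -12813982/1574123, -5369052/1574123]
step 1: P' = (I − K·H)·P̄ = [97683247/6296492 56114641/3148246 23679993/3148246; 56114641/3148246 41369535/1574123 22579983/1574123; 23679993/3148246 22579983/1574123 14734703/1574123]
step 2: x̄ = F·x = [-46545540/1574123, 43252366/1574123, -38441946/1574123]
step 2: P̄ = F·P·Fᵀ + Q = [667750739/1574123 -555286117/1574123 495672375/1574123; -555286117/1574123 493916443/1574123 -416561133/1574123; 495672375/1574123 -416561133/1574123 378622307/1574123]
step 2: y = z − H·x̄ = [-342896385/1574123]
step 2: S = H·P̄·Hᵀ + R = [30635028127/1574123]
step 2: K = P̄·Hᵀ·S⁻¹ = [-4488376954/30635028127; 3842004962/30635028127; -3376895070/30635028127]
step 2: x' = x̄ + K·y = [71864971770/30635028127, 4845768944/30635028127, -12543482904/30635028127]
step 2: P' = (I − K·H)·P̄ = [197592557819/30635028127 148121027243/30635028127 17888781015/30635028127; 148121027243/30635028127 235141723779/30635028127 135113703963/30635028127; 17888781015/30635028127 135113703963/30635028127 124313481643/30635028127]

step 0: x' = [2089/632, -725/316, -3051/632], P' = [29679/1264 2933/632 -13869/1264; 2933/632 1655/316 1329/632; -13869/1264 1329/632 11959/1264]
step 1: x' = [-8812201/1574123, -12813982/1574123, -5369052/1574123], P' = [97683247/6296492 56114641/3148246 23679993/3148246; 56114641/3148246 41369535/1574123 22579983/1574123; 23679993/3148246 22579983/1574123 14734703/1574123]
step 2: x' = [71864971770/30635028127, 4845768944/30635028127, -12543482904/30635028127], P' = [197592557819/30635028127 148121027243/30635028127 17888781015/30635028127; 148121027243/30635028127 235141723779/30635028127 135113703963/30635028127; 17888781015/30635028127 135113703963/30635028127 124313481643/30635028127]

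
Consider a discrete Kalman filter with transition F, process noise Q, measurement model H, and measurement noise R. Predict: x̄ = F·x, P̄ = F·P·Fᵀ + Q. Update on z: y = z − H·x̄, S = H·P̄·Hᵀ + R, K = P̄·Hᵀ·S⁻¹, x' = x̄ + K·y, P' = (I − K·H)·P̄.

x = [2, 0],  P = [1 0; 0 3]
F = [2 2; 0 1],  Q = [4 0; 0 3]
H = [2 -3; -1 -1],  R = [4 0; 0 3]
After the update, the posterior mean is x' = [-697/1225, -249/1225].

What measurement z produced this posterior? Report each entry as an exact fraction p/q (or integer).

x̄ = F·x = [4, 0]
P̄ = F·P·Fᵀ + Q = [20 6; 6 6]
S = H·P̄·Hᵀ + R = [66 -16; -16 41]
K = P̄·Hᵀ·S⁻¹ = [243/1225 -682/1225; -219/1225 -444/1225]
x' − x̄ = [-5597/1225, -249/1225] = K·y
y = (KᵀK)⁻¹·Kᵀ·(x' − x̄) = [-9, 5]
z = y + H·x̄ = [-9, 5] + [8, -4] = [-1, 1]

z = [-1, 1]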